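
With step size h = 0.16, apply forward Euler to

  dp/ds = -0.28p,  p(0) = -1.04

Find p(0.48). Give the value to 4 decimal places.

-0.9064

Euler: p_{n+1} = p_n + h·f(s_n, p_n).
s=0.000000, p=-1.040000: f=0.291200 → p ← -1.040000 + 0.16·0.291200 = -0.993408
s=0.160000, p=-0.993408: f=0.278154 → p ← -0.993408 + 0.16·0.278154 = -0.948903
s=0.320000, p=-0.948903: f=0.265693 → p ← -0.948903 + 0.16·0.265693 = -0.906392
p(0.48) ≈ -0.9064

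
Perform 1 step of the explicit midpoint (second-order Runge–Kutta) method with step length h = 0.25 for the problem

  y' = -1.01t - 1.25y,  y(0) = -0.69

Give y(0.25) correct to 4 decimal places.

Midpoint: k1 = f(t_n, y_n); k2 = f(t_n + h/2, y_n + (h/2)·k1); y_{n+1} = y_n + h·k2.
t=0.000000, y=-0.690000:
  k1 = f(0.000000, -0.690000) = 0.862500
  k2 = f(0.125000, -0.582187) = 0.601484
  y ← -0.690000 + 0.25·0.601484 = -0.539629
y(0.25) ≈ -0.5396

-0.5396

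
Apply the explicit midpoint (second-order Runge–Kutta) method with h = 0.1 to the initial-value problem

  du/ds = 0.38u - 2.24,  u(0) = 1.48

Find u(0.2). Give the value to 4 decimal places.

1.1315

Midpoint: k1 = f(s_n, u_n); k2 = f(s_n + h/2, u_n + (h/2)·k1); u_{n+1} = u_n + h·k2.
s=0.000000, u=1.480000:
  k1 = f(0.000000, 1.480000) = -1.677600
  k2 = f(0.050000, 1.396120) = -1.709474
  u ← 1.480000 + 0.1·(-1.709474) = 1.309053
s=0.100000, u=1.309053:
  k1 = f(0.100000, 1.309053) = -1.742560
  k2 = f(0.150000, 1.221925) = -1.775669
  u ← 1.309053 + 0.1·(-1.775669) = 1.131486
u(0.2) ≈ 1.1315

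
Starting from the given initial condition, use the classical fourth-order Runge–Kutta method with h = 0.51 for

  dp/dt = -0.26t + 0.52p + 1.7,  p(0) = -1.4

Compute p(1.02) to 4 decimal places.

RK4: k1 = f(t_n, p_n); k2 = f(t_n + h/2, p_n + (h/2)·k1); k3 = f(t_n + h/2, p_n + (h/2)·k2); k4 = f(t_n + h, p_n + h·k3); p_{n+1} = p_n + (h/6)·(k1 + 2k2 + 2k3 + k4).
t=0.000000, p=-1.400000:
  k1 = f(0.000000, -1.400000) = 0.972000
  k2 = f(0.255000, -1.152140) = 1.034587
  k3 = f(0.255000, -1.136180) = 1.042886
  k4 = f(0.510000, -0.868128) = 1.115973
  p ← -1.400000 + (0.51/6)·(k1 + 2k2 + 2k3 + k4) = -0.869352
t=0.510000, p=-0.869352:
  k1 = f(0.510000, -0.869352) = 1.115337
  k2 = f(0.765000, -0.584941) = 1.196931
  k3 = f(0.765000, -0.564134) = 1.207750
  k4 = f(1.020000, -0.253399) = 1.303032
  p ← -0.869352 + (0.51/6)·(k1 + 2k2 + 2k3 + k4) = -0.254995
p(1.02) ≈ -0.2550

-0.2550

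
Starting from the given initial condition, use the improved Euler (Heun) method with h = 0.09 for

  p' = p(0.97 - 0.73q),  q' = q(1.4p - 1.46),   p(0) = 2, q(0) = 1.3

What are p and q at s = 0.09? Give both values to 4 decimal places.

Heun on (p,q): k1 = f(s_n, state_n); k2 = f(s_n + h, state_n + h·k1); state_{n+1} = state_n + (h/2)·(k1 + k2).
0.000000: (2.000000, 1.300000)
  k1 = (0.042000, 1.742000)
  predictor → (2.003780, 1.456780)
  k2 = (-0.187252, 1.959794)
  → (1.993464, 1.466581)
(p(0.09), q(0.09)) ≈ (1.9935, 1.4666)

1.9935, 1.4666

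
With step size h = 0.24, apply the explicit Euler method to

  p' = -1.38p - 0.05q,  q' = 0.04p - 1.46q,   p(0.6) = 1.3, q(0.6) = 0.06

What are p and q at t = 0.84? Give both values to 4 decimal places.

Euler on (p,q): p_{n+1} = p_n + h·p', q_{n+1} = q_n + h·q'.
0.600000: (1.300000, 0.060000); f=(-1.797000, -0.035600) → (0.868720, 0.051456)
(p(0.84), q(0.84)) ≈ (0.8687, 0.0515)

0.8687, 0.0515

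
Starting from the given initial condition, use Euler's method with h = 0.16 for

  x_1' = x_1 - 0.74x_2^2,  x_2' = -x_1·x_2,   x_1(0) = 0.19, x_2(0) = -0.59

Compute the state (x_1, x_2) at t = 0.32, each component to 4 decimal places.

Euler on (x_1,x_2): x_1_{n+1} = x_1_n + h·x_1', x_2_{n+1} = x_2_n + h·x_2'.
0.000000: (0.190000, -0.590000); f=(-0.067594, 0.112100) → (0.179185, -0.572064)
0.160000: (0.179185, -0.572064); f=(-0.062985, 0.102505) → (0.169107, -0.555663)
(x_1(0.32), x_2(0.32)) ≈ (0.1691, -0.5557)

0.1691, -0.5557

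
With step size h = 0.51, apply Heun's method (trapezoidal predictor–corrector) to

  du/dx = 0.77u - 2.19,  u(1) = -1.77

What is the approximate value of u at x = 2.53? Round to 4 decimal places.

Heun: k1 = f(x_n, u_n); k2 = f(x_n + h, u_n + h·k1); u_{n+1} = u_n + (h/2)·(k1 + k2).
x=1.000000, u=-1.770000:
  k1 = f(1.000000, -1.770000) = -3.552900
  k2 = f(1.510000, -3.581979) = -4.948124
  u ← -1.770000 + (0.51/2)·(-3.552900 + (-4.948124)) = -3.937761
x=1.510000, u=-3.937761:
  k1 = f(1.510000, -3.937761) = -5.222076
  k2 = f(2.020000, -6.601020) = -7.272785
  u ← -3.937761 + (0.51/2)·(-5.222076 + (-7.272785)) = -7.123951
x=2.020000, u=-7.123951:
  k1 = f(2.020000, -7.123951) = -7.675442
  k2 = f(2.530000, -11.038426) = -10.689588
  u ← -7.123951 + (0.51/2)·(-7.675442 + (-10.689588)) = -11.807033
u(2.53) ≈ -11.8070

-11.8070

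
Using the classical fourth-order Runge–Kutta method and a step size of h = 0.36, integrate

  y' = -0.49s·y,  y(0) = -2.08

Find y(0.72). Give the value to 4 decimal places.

-1.8319

RK4: k1 = f(s_n, y_n); k2 = f(s_n + h/2, y_n + (h/2)·k1); k3 = f(s_n + h/2, y_n + (h/2)·k2); k4 = f(s_n + h, y_n + h·k3); y_{n+1} = y_n + (h/6)·(k1 + 2k2 + 2k3 + k4).
s=0.000000, y=-2.080000:
  k1 = f(0.000000, -2.080000) = 0.000000
  k2 = f(0.180000, -2.080000) = 0.183456
  k3 = f(0.180000, -2.046978) = 0.180543
  k4 = f(0.360000, -2.015004) = 0.355447
  y ← -2.080000 + (0.36/6)·(k1 + 2k2 + 2k3 + k4) = -2.014993
s=0.360000, y=-2.014993:
  k1 = f(0.360000, -2.014993) = 0.355445
  k2 = f(0.540000, -1.951013) = 0.516238
  k3 = f(0.540000, -1.922070) = 0.508580
  k4 = f(0.720000, -1.831905) = 0.646296
  y ← -2.014993 + (0.36/6)·(k1 + 2k2 + 2k3 + k4) = -1.831911
y(0.72) ≈ -1.8319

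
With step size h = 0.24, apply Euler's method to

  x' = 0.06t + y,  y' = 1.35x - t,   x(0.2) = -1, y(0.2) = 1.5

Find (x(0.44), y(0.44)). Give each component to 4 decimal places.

Euler on (x,y): x_{n+1} = x_n + h·x', y_{n+1} = y_n + h·y'.
0.200000: (-1.000000, 1.500000); f=(1.512000, -1.550000) → (-0.637120, 1.128000)
(x(0.44), y(0.44)) ≈ (-0.6371, 1.1280)

-0.6371, 1.1280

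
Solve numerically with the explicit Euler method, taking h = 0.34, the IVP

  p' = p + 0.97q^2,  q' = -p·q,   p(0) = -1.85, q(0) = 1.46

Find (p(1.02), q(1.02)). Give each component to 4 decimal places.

4.1095, 4.4815

Euler on (p,q): p_{n+1} = p_n + h·p', q_{n+1} = q_n + h·q'.
0.000000: (-1.850000, 1.460000); f=(0.217652, 2.701000) → (-1.775998, 2.378340)
0.340000: (-1.775998, 2.378340); f=(3.710808, 4.223928) → (-0.514324, 3.814475)
0.680000: (-0.514324, 3.814475); f=(13.599393, 1.961875) → (4.109470, 4.481513)
(p(1.02), q(1.02)) ≈ (4.1095, 4.4815)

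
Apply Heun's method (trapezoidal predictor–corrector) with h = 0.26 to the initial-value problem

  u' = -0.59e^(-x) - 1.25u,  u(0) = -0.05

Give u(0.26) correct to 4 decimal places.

Heun: k1 = f(x_n, u_n); k2 = f(x_n + h, u_n + h·k1); u_{n+1} = u_n + (h/2)·(k1 + k2).
x=0.000000, u=-0.050000:
  k1 = f(0.000000, -0.050000) = -0.527500
  k2 = f(0.260000, -0.187150) = -0.220983
  u ← -0.050000 + (0.26/2)·(-0.527500 + (-0.220983)) = -0.147303
u(0.26) ≈ -0.1473

-0.1473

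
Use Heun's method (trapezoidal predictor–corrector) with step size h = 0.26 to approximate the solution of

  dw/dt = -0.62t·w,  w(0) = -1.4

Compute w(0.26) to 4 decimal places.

-1.3707

Heun: k1 = f(t_n, w_n); k2 = f(t_n + h, w_n + h·k1); w_{n+1} = w_n + (h/2)·(k1 + k2).
t=0.000000, w=-1.400000:
  k1 = f(0.000000, -1.400000) = 0.000000
  k2 = f(0.260000, -1.400000) = 0.225680
  w ← -1.400000 + (0.26/2)·(0.000000 + 0.225680) = -1.370662
w(0.26) ≈ -1.3707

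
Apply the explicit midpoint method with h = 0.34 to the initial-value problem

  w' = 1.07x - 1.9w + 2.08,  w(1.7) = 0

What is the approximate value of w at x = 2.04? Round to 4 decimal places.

Midpoint: k1 = f(x_n, w_n); k2 = f(x_n + h/2, w_n + (h/2)·k1); w_{n+1} = w_n + h·k2.
x=1.700000, w=0.000000:
  k1 = f(1.700000, 0.000000) = 3.899000
  k2 = f(1.870000, 0.662830) = 2.821523
  w ← 0.000000 + 0.34·2.821523 = 0.959318
w(2.04) ≈ 0.9593

0.9593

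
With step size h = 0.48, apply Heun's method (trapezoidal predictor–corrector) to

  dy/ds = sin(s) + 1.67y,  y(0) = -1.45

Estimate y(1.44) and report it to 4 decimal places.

-11.9393

Heun: k1 = f(s_n, y_n); k2 = f(s_n + h, y_n + h·k1); y_{n+1} = y_n + (h/2)·(k1 + k2).
s=0.000000, y=-1.450000:
  k1 = f(0.000000, -1.450000) = -2.421500
  k2 = f(0.480000, -2.612320) = -3.900795
  y ← -1.450000 + (0.48/2)·(-2.421500 + (-3.900795)) = -2.967351
s=0.480000, y=-2.967351:
  k1 = f(0.480000, -2.967351) = -4.493697
  k2 = f(0.960000, -5.124325) = -7.738432
  y ← -2.967351 + (0.48/2)·(-4.493697 + (-7.738432)) = -5.903062
s=0.960000, y=-5.903062:
  k1 = f(0.960000, -5.903062) = -9.038921
  k2 = f(1.440000, -10.241744) = -16.112254
  y ← -5.903062 + (0.48/2)·(-9.038921 + (-16.112254)) = -11.939344
y(1.44) ≈ -11.9393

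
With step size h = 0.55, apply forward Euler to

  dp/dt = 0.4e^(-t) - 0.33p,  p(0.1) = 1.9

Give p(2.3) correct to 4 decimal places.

Euler: p_{n+1} = p_n + h·f(t_n, p_n).
t=0.100000, p=1.900000: f=-0.265065 → p ← 1.900000 + 0.55·(-0.265065) = 1.754214
t=0.650000, p=1.754214: f=-0.370072 → p ← 1.754214 + 0.55·(-0.370072) = 1.550674
t=1.200000, p=1.550674: f=-0.391245 → p ← 1.550674 + 0.55·(-0.391245) = 1.335490
t=1.750000, p=1.335490: f=-0.371202 → p ← 1.335490 + 0.55·(-0.371202) = 1.131329
p(2.3) ≈ 1.1313

1.1313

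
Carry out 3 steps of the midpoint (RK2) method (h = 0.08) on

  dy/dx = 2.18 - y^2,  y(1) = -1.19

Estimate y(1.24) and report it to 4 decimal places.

Midpoint: k1 = f(x_n, y_n); k2 = f(x_n + h/2, y_n + (h/2)·k1); y_{n+1} = y_n + h·k2.
x=1.000000, y=-1.190000:
  k1 = f(1.000000, -1.190000) = 0.763900
  k2 = f(1.040000, -1.159444) = 0.835690
  y ← -1.190000 + 0.08·0.835690 = -1.123145
x=1.080000, y=-1.123145:
  k1 = f(1.080000, -1.123145) = 0.918546
  k2 = f(1.120000, -1.086403) = 0.999729
  y ← -1.123145 + 0.08·0.999729 = -1.043167
x=1.160000, y=-1.043167:
  k1 = f(1.160000, -1.043167) = 1.091804
  k2 = f(1.200000, -0.999494) = 1.181011
  y ← -1.043167 + 0.08·1.181011 = -0.948686
y(1.24) ≈ -0.9487

-0.9487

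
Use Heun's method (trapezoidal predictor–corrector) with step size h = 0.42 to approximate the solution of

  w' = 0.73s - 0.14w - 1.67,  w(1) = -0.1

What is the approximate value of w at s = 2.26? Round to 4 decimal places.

Heun: k1 = f(s_n, w_n); k2 = f(s_n + h, w_n + h·k1); w_{n+1} = w_n + (h/2)·(k1 + k2).
s=1.000000, w=-0.100000:
  k1 = f(1.000000, -0.100000) = -0.926000
  k2 = f(1.420000, -0.488920) = -0.564951
  w ← -0.100000 + (0.42/2)·(-0.926000 + (-0.564951)) = -0.413100
s=1.420000, w=-0.413100:
  k1 = f(1.420000, -0.413100) = -0.575566
  k2 = f(1.840000, -0.654837) = -0.235123
  w ← -0.413100 + (0.42/2)·(-0.575566 + (-0.235123)) = -0.583344
s=1.840000, w=-0.583344:
  k1 = f(1.840000, -0.583344) = -0.245132
  k2 = f(2.260000, -0.686300) = 0.075882
  w ← -0.583344 + (0.42/2)·(-0.245132 + 0.075882) = -0.618887
w(2.26) ≈ -0.6189

-0.6189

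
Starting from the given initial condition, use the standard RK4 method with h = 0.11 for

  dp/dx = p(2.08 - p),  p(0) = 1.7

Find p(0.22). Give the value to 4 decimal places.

1.8222

RK4: k1 = f(x_n, p_n); k2 = f(x_n + h/2, p_n + (h/2)·k1); k3 = f(x_n + h/2, p_n + (h/2)·k2); k4 = f(x_n + h, p_n + h·k3); p_{n+1} = p_n + (h/6)·(k1 + 2k2 + 2k3 + k4).
x=0.000000, p=1.700000:
  k1 = f(0.000000, 1.700000) = 0.646000
  k2 = f(0.055000, 1.735530) = 0.597838
  k3 = f(0.055000, 1.732881) = 0.601516
  k4 = f(0.110000, 1.766167) = 0.554282
  p ← 1.700000 + (0.11/6)·(k1 + 2k2 + 2k3 + k4) = 1.765981
x=0.110000, p=1.765981:
  k1 = f(0.110000, 1.765981) = 0.554551
  k2 = f(0.165000, 1.796482) = 0.509335
  k3 = f(0.165000, 1.793995) = 0.513092
  k4 = f(0.220000, 1.822422) = 0.469417
  p ← 1.765981 + (0.11/6)·(k1 + 2k2 + 2k3 + k4) = 1.822243
p(0.22) ≈ 1.8222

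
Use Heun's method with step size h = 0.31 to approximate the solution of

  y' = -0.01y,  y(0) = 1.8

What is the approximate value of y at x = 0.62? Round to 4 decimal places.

Heun: k1 = f(x_n, y_n); k2 = f(x_n + h, y_n + h·k1); y_{n+1} = y_n + (h/2)·(k1 + k2).
x=0.000000, y=1.800000:
  k1 = f(0.000000, 1.800000) = -0.018000
  k2 = f(0.310000, 1.794420) = -0.017944
  y ← 1.800000 + (0.31/2)·(-0.018000 + (-0.017944)) = 1.794429
x=0.310000, y=1.794429:
  k1 = f(0.310000, 1.794429) = -0.017944
  k2 = f(0.620000, 1.788866) = -0.017889
  y ← 1.794429 + (0.31/2)·(-0.017944 + (-0.017889)) = 1.788875
y(0.62) ≈ 1.7889

1.7889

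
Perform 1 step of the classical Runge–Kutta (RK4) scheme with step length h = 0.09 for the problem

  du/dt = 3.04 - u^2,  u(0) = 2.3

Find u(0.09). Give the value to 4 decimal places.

RK4: k1 = f(t_n, u_n); k2 = f(t_n + h/2, u_n + (h/2)·k1); k3 = f(t_n + h/2, u_n + (h/2)·k2); k4 = f(t_n + h, u_n + h·k3); u_{n+1} = u_n + (h/6)·(k1 + 2k2 + 2k3 + k4).
t=0.000000, u=2.300000:
  k1 = f(0.000000, 2.300000) = -2.250000
  k2 = f(0.045000, 2.198750) = -1.794502
  k3 = f(0.045000, 2.219247) = -1.885059
  k4 = f(0.090000, 2.130345) = -1.498368
  u ← 2.300000 + (0.09/6)·(k1 + 2k2 + 2k3 + k4) = 2.133388
u(0.09) ≈ 2.1334

2.1334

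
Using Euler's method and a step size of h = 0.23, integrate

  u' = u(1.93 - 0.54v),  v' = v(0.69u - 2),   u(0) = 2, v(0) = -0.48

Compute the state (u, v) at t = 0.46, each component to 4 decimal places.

4.4956, -0.4186

Euler on (u,v): u_{n+1} = u_n + h·u', v_{n+1} = v_n + h·v'.
0.000000: (2.000000, -0.480000); f=(4.378400, 0.297600) → (3.007032, -0.411552)
0.230000: (3.007032, -0.411552); f=(6.471849, -0.030806) → (4.495557, -0.418637)
(u(0.46), v(0.46)) ≈ (4.4956, -0.4186)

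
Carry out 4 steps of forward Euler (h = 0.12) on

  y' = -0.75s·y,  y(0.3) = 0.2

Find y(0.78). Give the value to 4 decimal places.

Euler: y_{n+1} = y_n + h·f(s_n, y_n).
s=0.300000, y=0.200000: f=-0.045000 → y ← 0.200000 + 0.12·(-0.045000) = 0.194600
s=0.420000, y=0.194600: f=-0.061299 → y ← 0.194600 + 0.12·(-0.061299) = 0.187244
s=0.540000, y=0.187244: f=-0.075834 → y ← 0.187244 + 0.12·(-0.075834) = 0.178144
s=0.660000, y=0.178144: f=-0.088181 → y ← 0.178144 + 0.12·(-0.088181) = 0.167562
y(0.78) ≈ 0.1676

0.1676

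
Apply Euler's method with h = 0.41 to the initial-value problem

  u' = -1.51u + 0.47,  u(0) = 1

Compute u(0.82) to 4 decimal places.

0.4112

Euler: u_{n+1} = u_n + h·f(s_n, u_n).
s=0.000000, u=1.000000: f=-1.040000 → u ← 1.000000 + 0.41·(-1.040000) = 0.573600
s=0.410000, u=0.573600: f=-0.396136 → u ← 0.573600 + 0.41·(-0.396136) = 0.411184
u(0.82) ≈ 0.4112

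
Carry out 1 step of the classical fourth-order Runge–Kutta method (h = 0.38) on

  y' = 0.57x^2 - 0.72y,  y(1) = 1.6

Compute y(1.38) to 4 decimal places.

1.4916

RK4: k1 = f(x_n, y_n); k2 = f(x_n + h/2, y_n + (h/2)·k1); k3 = f(x_n + h/2, y_n + (h/2)·k2); k4 = f(x_n + h, y_n + h·k3); y_{n+1} = y_n + (h/6)·(k1 + 2k2 + 2k3 + k4).
x=1.000000, y=1.600000:
  k1 = f(1.000000, 1.600000) = -0.582000
  k2 = f(1.190000, 1.489420) = -0.265205
  k3 = f(1.190000, 1.549611) = -0.308543
  k4 = f(1.380000, 1.482754) = 0.017925
  y ← 1.600000 + (0.38/6)·(k1 + 2k2 + 2k3 + k4) = 1.491600
y(1.38) ≈ 1.4916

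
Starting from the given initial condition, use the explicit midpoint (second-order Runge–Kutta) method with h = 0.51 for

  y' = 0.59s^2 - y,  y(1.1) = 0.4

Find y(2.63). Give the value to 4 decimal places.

2.1501

Midpoint: k1 = f(s_n, y_n); k2 = f(s_n + h/2, y_n + (h/2)·k1); y_{n+1} = y_n + h·k2.
s=1.100000, y=0.400000:
  k1 = f(1.100000, 0.400000) = 0.313900
  k2 = f(1.355000, 0.480045) = 0.603210
  y ← 0.400000 + 0.51·0.603210 = 0.707637
s=1.610000, y=0.707637:
  k1 = f(1.610000, 0.707637) = 0.821702
  k2 = f(1.865000, 0.917171) = 1.134982
  y ← 0.707637 + 0.51·1.134982 = 1.286478
s=2.120000, y=1.286478:
  k1 = f(2.120000, 1.286478) = 1.365218
  k2 = f(2.375000, 1.634608) = 1.693360
  y ← 1.286478 + 0.51·1.693360 = 2.150092
y(2.63) ≈ 2.1501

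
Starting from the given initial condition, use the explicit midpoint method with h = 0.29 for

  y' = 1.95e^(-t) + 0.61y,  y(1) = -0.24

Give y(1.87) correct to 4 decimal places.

0.1631

Midpoint: k1 = f(t_n, y_n); k2 = f(t_n + h/2, y_n + (h/2)·k1); y_{n+1} = y_n + h·k2.
t=1.000000, y=-0.240000:
  k1 = f(1.000000, -0.240000) = 0.570965
  k2 = f(1.145000, -0.157210) = 0.524638
  y ← -0.240000 + 0.29·0.524638 = -0.087855
t=1.290000, y=-0.087855:
  k1 = f(1.290000, -0.087855) = 0.483187
  k2 = f(1.435000, -0.017793) = 0.453471
  y ← -0.087855 + 0.29·0.453471 = 0.043652
t=1.580000, y=0.043652:
  k1 = f(1.580000, 0.043652) = 0.428279
  k2 = f(1.725000, 0.105752) = 0.411946
  y ← 0.043652 + 0.29·0.411946 = 0.163116
y(1.87) ≈ 0.1631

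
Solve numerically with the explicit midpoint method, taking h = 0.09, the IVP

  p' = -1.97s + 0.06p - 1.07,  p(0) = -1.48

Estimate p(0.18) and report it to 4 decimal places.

Midpoint: k1 = f(s_n, p_n); k2 = f(s_n + h/2, p_n + (h/2)·k1); p_{n+1} = p_n + h·k2.
s=0.000000, p=-1.480000:
  k1 = f(0.000000, -1.480000) = -1.158800
  k2 = f(0.045000, -1.532146) = -1.250579
  p ← -1.480000 + 0.09·(-1.250579) = -1.592552
s=0.090000, p=-1.592552:
  k1 = f(0.090000, -1.592552) = -1.342853
  k2 = f(0.135000, -1.652980) = -1.435129
  p ← -1.592552 + 0.09·(-1.435129) = -1.721714
p(0.18) ≈ -1.7217

-1.7217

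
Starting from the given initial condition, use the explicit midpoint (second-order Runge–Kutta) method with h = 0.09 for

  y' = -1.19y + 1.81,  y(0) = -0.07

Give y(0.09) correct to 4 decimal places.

0.0913

Midpoint: k1 = f(s_n, y_n); k2 = f(s_n + h/2, y_n + (h/2)·k1); y_{n+1} = y_n + h·k2.
s=0.000000, y=-0.070000:
  k1 = f(0.000000, -0.070000) = 1.893300
  k2 = f(0.045000, 0.015198) = 1.791914
  y ← -0.070000 + 0.09·1.791914 = 0.091272
y(0.09) ≈ 0.0913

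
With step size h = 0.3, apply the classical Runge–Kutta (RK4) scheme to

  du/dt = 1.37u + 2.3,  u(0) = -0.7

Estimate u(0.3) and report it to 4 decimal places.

-0.2025

RK4: k1 = f(t_n, u_n); k2 = f(t_n + h/2, u_n + (h/2)·k1); k3 = f(t_n + h/2, u_n + (h/2)·k2); k4 = f(t_n + h, u_n + h·k3); u_{n+1} = u_n + (h/6)·(k1 + 2k2 + 2k3 + k4).
t=0.000000, u=-0.700000:
  k1 = f(0.000000, -0.700000) = 1.341000
  k2 = f(0.150000, -0.498850) = 1.616575
  k3 = f(0.150000, -0.457514) = 1.673206
  k4 = f(0.300000, -0.198038) = 2.028688
  u ← -0.700000 + (0.3/6)·(k1 + 2k2 + 2k3 + k4) = -0.202537
u(0.3) ≈ -0.2025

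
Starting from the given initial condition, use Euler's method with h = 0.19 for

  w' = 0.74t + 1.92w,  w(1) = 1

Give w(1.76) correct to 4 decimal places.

4.6242

Euler: w_{n+1} = w_n + h·f(t_n, w_n).
t=1.000000, w=1.000000: f=2.660000 → w ← 1.000000 + 0.19·2.660000 = 1.505400
t=1.190000, w=1.505400: f=3.770968 → w ← 1.505400 + 0.19·3.770968 = 2.221884
t=1.380000, w=2.221884: f=5.287217 → w ← 2.221884 + 0.19·5.287217 = 3.226455
t=1.570000, w=3.226455: f=7.356594 → w ← 3.226455 + 0.19·7.356594 = 4.624208
w(1.76) ≈ 4.6242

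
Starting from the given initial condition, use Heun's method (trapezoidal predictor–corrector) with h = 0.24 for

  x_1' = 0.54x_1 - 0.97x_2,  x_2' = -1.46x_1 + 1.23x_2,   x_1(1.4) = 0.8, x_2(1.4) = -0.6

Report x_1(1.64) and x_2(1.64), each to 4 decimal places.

Heun on (x_1,x_2): k1 = f(x_n, state_n); k2 = f(x_n + h, state_n + h·k1); state_{n+1} = state_n + (h/2)·(k1 + k2).
1.400000: (0.800000, -0.600000)
  k1 = (1.014000, -1.906000)
  predictor → (1.043360, -1.057440)
  k2 = (1.589131, -2.823957)
  → (1.112376, -1.167595)
(x_1(1.64), x_2(1.64)) ≈ (1.1124, -1.1676)

1.1124, -1.1676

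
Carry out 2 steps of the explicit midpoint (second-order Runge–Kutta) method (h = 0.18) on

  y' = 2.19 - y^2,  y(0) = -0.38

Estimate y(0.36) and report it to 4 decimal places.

0.3940

Midpoint: k1 = f(t_n, y_n); k2 = f(t_n + h/2, y_n + (h/2)·k1); y_{n+1} = y_n + h·k2.
t=0.000000, y=-0.380000:
  k1 = f(0.000000, -0.380000) = 2.045600
  k2 = f(0.090000, -0.195896) = 2.151625
  y ← -0.380000 + 0.18·2.151625 = 0.007292
t=0.180000, y=0.007292:
  k1 = f(0.180000, 0.007292) = 2.189947
  k2 = f(0.270000, 0.204388) = 2.148226
  y ← 0.007292 + 0.18·2.148226 = 0.393973
y(0.36) ≈ 0.3940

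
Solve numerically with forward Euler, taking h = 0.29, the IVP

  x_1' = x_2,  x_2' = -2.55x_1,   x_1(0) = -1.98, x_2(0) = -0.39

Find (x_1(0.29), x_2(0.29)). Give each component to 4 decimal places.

Euler on (x_1,x_2): x_1_{n+1} = x_1_n + h·x_1', x_2_{n+1} = x_2_n + h·x_2'.
0.000000: (-1.980000, -0.390000); f=(-0.390000, 5.049000) → (-2.093100, 1.074210)
(x_1(0.29), x_2(0.29)) ≈ (-2.0931, 1.0742)

-2.0931, 1.0742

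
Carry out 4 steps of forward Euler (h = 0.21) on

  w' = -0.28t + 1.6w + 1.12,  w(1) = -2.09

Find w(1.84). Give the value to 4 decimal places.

-5.6029

Euler: w_{n+1} = w_n + h·f(t_n, w_n).
t=1.000000, w=-2.090000: f=-2.504000 → w ← -2.090000 + 0.21·(-2.504000) = -2.615840
t=1.210000, w=-2.615840: f=-3.404144 → w ← -2.615840 + 0.21·(-3.404144) = -3.330710
t=1.420000, w=-3.330710: f=-4.606736 → w ← -3.330710 + 0.21·(-4.606736) = -4.298125
t=1.630000, w=-4.298125: f=-6.213400 → w ← -4.298125 + 0.21·(-6.213400) = -5.602939
w(1.84) ≈ -5.6029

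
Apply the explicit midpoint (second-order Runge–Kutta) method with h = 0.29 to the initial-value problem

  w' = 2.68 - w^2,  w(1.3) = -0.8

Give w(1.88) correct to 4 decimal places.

Midpoint: k1 = f(t_n, w_n); k2 = f(t_n + h/2, w_n + (h/2)·k1); w_{n+1} = w_n + h·k2.
t=1.300000, w=-0.800000:
  k1 = f(1.300000, -0.800000) = 2.040000
  k2 = f(1.445000, -0.504200) = 2.425782
  w ← -0.800000 + 0.29·2.425782 = -0.096523
t=1.590000, w=-0.096523:
  k1 = f(1.590000, -0.096523) = 2.670683
  k2 = f(1.735000, 0.290726) = 2.595478
  w ← -0.096523 + 0.29·2.595478 = 0.656166
w(1.88) ≈ 0.6562

0.6562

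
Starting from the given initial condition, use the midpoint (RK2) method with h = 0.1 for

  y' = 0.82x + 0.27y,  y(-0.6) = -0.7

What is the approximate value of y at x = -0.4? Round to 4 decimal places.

-0.8233

Midpoint: k1 = f(x_n, y_n); k2 = f(x_n + h/2, y_n + (h/2)·k1); y_{n+1} = y_n + h·k2.
x=-0.600000, y=-0.700000:
  k1 = f(-0.600000, -0.700000) = -0.681000
  k2 = f(-0.550000, -0.734050) = -0.649193
  y ← -0.700000 + 0.1·(-0.649193) = -0.764919
x=-0.500000, y=-0.764919:
  k1 = f(-0.500000, -0.764919) = -0.616528
  k2 = f(-0.450000, -0.795746) = -0.583851
  y ← -0.764919 + 0.1·(-0.583851) = -0.823304
y(-0.4) ≈ -0.8233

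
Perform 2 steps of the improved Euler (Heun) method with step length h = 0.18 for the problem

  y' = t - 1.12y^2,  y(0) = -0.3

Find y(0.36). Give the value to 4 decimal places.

-0.2722

Heun: k1 = f(t_n, y_n); k2 = f(t_n + h, y_n + h·k1); y_{n+1} = y_n + (h/2)·(k1 + k2).
t=0.000000, y=-0.300000:
  k1 = f(0.000000, -0.300000) = -0.100800
  k2 = f(0.180000, -0.318144) = 0.066639
  y ← -0.300000 + (0.18/2)·(-0.100800 + 0.066639) = -0.303075
t=0.180000, y=-0.303075:
  k1 = f(0.180000, -0.303075) = 0.077123
  k2 = f(0.360000, -0.289192) = 0.266332
  y ← -0.303075 + (0.18/2)·(0.077123 + 0.266332) = -0.272164
y(0.36) ≈ -0.2722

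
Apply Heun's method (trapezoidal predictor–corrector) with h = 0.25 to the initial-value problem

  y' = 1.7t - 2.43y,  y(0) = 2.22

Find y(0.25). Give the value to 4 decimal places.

Heun: k1 = f(t_n, y_n); k2 = f(t_n + h, y_n + h·k1); y_{n+1} = y_n + (h/2)·(k1 + k2).
t=0.000000, y=2.220000:
  k1 = f(0.000000, 2.220000) = -5.394600
  k2 = f(0.250000, 0.871350) = -1.692381
  y ← 2.220000 + (0.25/2)·(-5.394600 + (-1.692381)) = 1.334127
y(0.25) ≈ 1.3341

1.3341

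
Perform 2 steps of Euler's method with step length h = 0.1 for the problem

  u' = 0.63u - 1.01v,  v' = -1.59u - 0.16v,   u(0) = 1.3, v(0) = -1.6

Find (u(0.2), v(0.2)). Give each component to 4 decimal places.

Euler on (u,v): u_{n+1} = u_n + h·u', v_{n+1} = v_n + h·v'.
0.000000: (1.300000, -1.600000); f=(2.435000, -1.811000) → (1.543500, -1.781100)
0.100000: (1.543500, -1.781100); f=(2.771316, -2.169189) → (1.820632, -1.998019)
(u(0.2), v(0.2)) ≈ (1.8206, -1.9980)

1.8206, -1.9980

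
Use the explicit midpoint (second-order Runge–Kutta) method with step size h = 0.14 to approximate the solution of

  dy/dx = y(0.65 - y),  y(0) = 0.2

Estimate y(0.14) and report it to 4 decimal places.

0.2128

Midpoint: k1 = f(x_n, y_n); k2 = f(x_n + h/2, y_n + (h/2)·k1); y_{n+1} = y_n + h·k2.
x=0.000000, y=0.200000:
  k1 = f(0.000000, 0.200000) = 0.090000
  k2 = f(0.070000, 0.206300) = 0.091535
  y ← 0.200000 + 0.14·0.091535 = 0.212815
y(0.14) ≈ 0.2128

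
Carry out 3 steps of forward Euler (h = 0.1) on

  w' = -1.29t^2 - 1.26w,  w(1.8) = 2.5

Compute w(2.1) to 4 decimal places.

0.4268

Euler: w_{n+1} = w_n + h·f(t_n, w_n).
t=1.800000, w=2.500000: f=-7.329600 → w ← 2.500000 + 0.1·(-7.329600) = 1.767040
t=1.900000, w=1.767040: f=-6.883370 → w ← 1.767040 + 0.1·(-6.883370) = 1.078703
t=2.000000, w=1.078703: f=-6.519166 → w ← 1.078703 + 0.1·(-6.519166) = 0.426786
w(2.1) ≈ 0.4268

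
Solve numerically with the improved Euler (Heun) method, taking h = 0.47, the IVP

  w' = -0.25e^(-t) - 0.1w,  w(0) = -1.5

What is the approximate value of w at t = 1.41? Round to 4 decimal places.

-1.4787

Heun: k1 = f(t_n, w_n); k2 = f(t_n + h, w_n + h·k1); w_{n+1} = w_n + (h/2)·(k1 + k2).
t=0.000000, w=-1.500000:
  k1 = f(0.000000, -1.500000) = -0.100000
  k2 = f(0.470000, -1.547000) = -0.001551
  w ← -1.500000 + (0.47/2)·(-0.100000 + (-0.001551)) = -1.523864
t=0.470000, w=-1.523864:
  k1 = f(0.470000, -1.523864) = -0.003864
  k2 = f(0.940000, -1.525681) = 0.054911
  w ← -1.523864 + (0.47/2)·(-0.003864 + 0.054911) = -1.511868
t=0.940000, w=-1.511868:
  k1 = f(0.940000, -1.511868) = 0.053530
  k2 = f(1.410000, -1.486709) = 0.087635
  w ← -1.511868 + (0.47/2)·(0.053530 + 0.087635) = -1.478695
w(1.41) ≈ -1.4787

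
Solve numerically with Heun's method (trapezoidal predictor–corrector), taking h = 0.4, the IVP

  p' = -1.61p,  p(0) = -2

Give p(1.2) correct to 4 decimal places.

Heun: k1 = f(t_n, p_n); k2 = f(t_n + h, p_n + h·k1); p_{n+1} = p_n + (h/2)·(k1 + k2).
t=0.000000, p=-2.000000:
  k1 = f(0.000000, -2.000000) = 3.220000
  k2 = f(0.400000, -0.712000) = 1.146320
  p ← -2.000000 + (0.4/2)·(3.220000 + 1.146320) = -1.126736
t=0.400000, p=-1.126736:
  k1 = f(0.400000, -1.126736) = 1.814045
  k2 = f(0.800000, -0.401118) = 0.645800
  p ← -1.126736 + (0.4/2)·(1.814045 + 0.645800) = -0.634767
t=0.800000, p=-0.634767:
  k1 = f(0.800000, -0.634767) = 1.021975
  k2 = f(1.200000, -0.225977) = 0.363823
  p ← -0.634767 + (0.4/2)·(1.021975 + 0.363823) = -0.357607
p(1.2) ≈ -0.3576

-0.3576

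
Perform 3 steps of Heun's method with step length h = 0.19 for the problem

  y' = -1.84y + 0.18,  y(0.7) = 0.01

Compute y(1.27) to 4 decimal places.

Heun: k1 = f(t_n, y_n); k2 = f(t_n + h, y_n + h·k1); y_{n+1} = y_n + (h/2)·(k1 + k2).
t=0.700000, y=0.010000:
  k1 = f(0.700000, 0.010000) = 0.161600
  k2 = f(0.890000, 0.040704) = 0.105105
  y ← 0.010000 + (0.19/2)·(0.161600 + 0.105105) = 0.035337
t=0.890000, y=0.035337:
  k1 = f(0.890000, 0.035337) = 0.114980
  k2 = f(1.080000, 0.057183) = 0.074783
  y ← 0.035337 + (0.19/2)·(0.114980 + 0.074783) = 0.053364
t=1.080000, y=0.053364:
  k1 = f(1.080000, 0.053364) = 0.081809
  k2 = f(1.270000, 0.068908) = 0.053209
  y ← 0.053364 + (0.19/2)·(0.081809 + 0.053209) = 0.066191
y(1.27) ≈ 0.0662

0.0662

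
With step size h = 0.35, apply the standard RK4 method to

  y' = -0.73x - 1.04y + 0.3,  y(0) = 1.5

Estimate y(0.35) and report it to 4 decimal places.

RK4: k1 = f(x_n, y_n); k2 = f(x_n + h/2, y_n + (h/2)·k1); k3 = f(x_n + h/2, y_n + (h/2)·k2); k4 = f(x_n + h, y_n + h·k3); y_{n+1} = y_n + (h/6)·(k1 + 2k2 + 2k3 + k4).
x=0.000000, y=1.500000:
  k1 = f(0.000000, 1.500000) = -1.260000
  k2 = f(0.175000, 1.279500) = -1.158430
  k3 = f(0.175000, 1.297275) = -1.176916
  k4 = f(0.350000, 1.088079) = -1.087103
  y ← 1.500000 + (0.35/6)·(k1 + 2k2 + 2k3 + k4) = 1.090629
y(0.35) ≈ 1.0906

1.0906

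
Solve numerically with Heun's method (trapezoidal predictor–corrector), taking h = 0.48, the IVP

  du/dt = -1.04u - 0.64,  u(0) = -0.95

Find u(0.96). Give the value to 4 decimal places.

Heun: k1 = f(t_n, u_n); k2 = f(t_n + h, u_n + h·k1); u_{n+1} = u_n + (h/2)·(k1 + k2).
t=0.000000, u=-0.950000:
  k1 = f(0.000000, -0.950000) = 0.348000
  k2 = f(0.480000, -0.782960) = 0.174278
  u ← -0.950000 + (0.48/2)·(0.348000 + 0.174278) = -0.824653
t=0.480000, u=-0.824653:
  k1 = f(0.480000, -0.824653) = 0.217639
  k2 = f(0.960000, -0.720186) = 0.108994
  u ← -0.824653 + (0.48/2)·(0.217639 + 0.108994) = -0.746261
u(0.96) ≈ -0.7463

-0.7463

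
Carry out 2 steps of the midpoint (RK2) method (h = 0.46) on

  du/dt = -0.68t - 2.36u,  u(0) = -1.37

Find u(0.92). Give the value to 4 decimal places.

-0.5215

Midpoint: k1 = f(t_n, u_n); k2 = f(t_n + h/2, u_n + (h/2)·k1); u_{n+1} = u_n + h·k2.
t=0.000000, u=-1.370000:
  k1 = f(0.000000, -1.370000) = 3.233200
  k2 = f(0.230000, -0.626364) = 1.321819
  u ← -1.370000 + 0.46·1.321819 = -0.761963
t=0.460000, u=-0.761963:
  k1 = f(0.460000, -0.761963) = 1.485433
  k2 = f(0.690000, -0.420314) = 0.522740
  u ← -0.761963 + 0.46·0.522740 = -0.521503
u(0.92) ≈ -0.5215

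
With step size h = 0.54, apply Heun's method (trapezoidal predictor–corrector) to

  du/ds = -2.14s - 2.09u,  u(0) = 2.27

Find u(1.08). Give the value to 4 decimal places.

-0.1561

Heun: k1 = f(s_n, u_n); k2 = f(s_n + h, u_n + h·k1); u_{n+1} = u_n + (h/2)·(k1 + k2).
s=0.000000, u=2.270000:
  k1 = f(0.000000, 2.270000) = -4.744300
  k2 = f(0.540000, -0.291922) = -0.545483
  u ← 2.270000 + (0.54/2)·(-4.744300 + (-0.545483)) = 0.841759
s=0.540000, u=0.841759:
  k1 = f(0.540000, 0.841759) = -2.914875
  k2 = f(1.080000, -0.732274) = -0.780747
  u ← 0.841759 + (0.54/2)·(-2.914875 + (-0.780747)) = -0.156059
u(1.08) ≈ -0.1561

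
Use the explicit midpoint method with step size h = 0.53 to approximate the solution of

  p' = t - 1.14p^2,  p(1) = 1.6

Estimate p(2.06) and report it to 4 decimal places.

Midpoint: k1 = f(t_n, p_n); k2 = f(t_n + h/2, p_n + (h/2)·k1); p_{n+1} = p_n + h·k2.
t=1.000000, p=1.600000:
  k1 = f(1.000000, 1.600000) = -1.918400
  k2 = f(1.265000, 1.091624) = -0.093473
  p ← 1.600000 + 0.53·(-0.093473) = 1.550459
t=1.530000, p=1.550459:
  k1 = f(1.530000, 1.550459) = -1.210473
  k2 = f(1.795000, 1.229684) = 0.071181
  p ← 1.550459 + 0.53·0.071181 = 1.588185
p(2.06) ≈ 1.5882

1.5882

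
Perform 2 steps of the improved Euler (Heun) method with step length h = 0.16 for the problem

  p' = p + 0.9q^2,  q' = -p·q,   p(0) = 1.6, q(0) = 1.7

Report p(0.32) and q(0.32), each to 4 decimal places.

2.7966, 0.8474

Heun on (p,q): k1 = f(x_n, state_n); k2 = f(x_n + h, state_n + h·k1); state_{n+1} = state_n + (h/2)·(k1 + k2).
0.000000: (1.600000, 1.700000)
  k1 = (4.201000, -2.720000)
  predictor → (2.272160, 1.264800)
  k2 = (3.711907, -2.873828)
  → (2.233033, 1.252494)
0.160000: (2.233033, 1.252494)
  k1 = (3.644899, -2.796859)
  predictor → (2.816216, 0.804996)
  k2 = (3.399434, -2.267044)
  → (2.796579, 0.847382)
(p(0.32), q(0.32)) ≈ (2.7966, 0.8474)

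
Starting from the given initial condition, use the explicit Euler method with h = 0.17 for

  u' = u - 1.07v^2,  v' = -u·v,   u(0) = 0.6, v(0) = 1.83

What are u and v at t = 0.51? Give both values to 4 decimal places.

-0.9235, 1.7226

Euler on (u,v): u_{n+1} = u_n + h·u', v_{n+1} = v_n + h·v'.
0.000000: (0.600000, 1.830000); f=(-2.983323, -1.098000) → (0.092835, 1.643340)
0.170000: (0.092835, 1.643340); f=(-2.796771, -0.152560) → (-0.382616, 1.617405)
0.340000: (-0.382616, 1.617405); f=(-3.181734, 0.618845) → (-0.923511, 1.722609)
(u(0.51), v(0.51)) ≈ (-0.9235, 1.7226)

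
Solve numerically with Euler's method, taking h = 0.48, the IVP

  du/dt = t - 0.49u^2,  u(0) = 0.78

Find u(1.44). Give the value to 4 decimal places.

Euler: u_{n+1} = u_n + h·f(t_n, u_n).
t=0.000000, u=0.780000: f=-0.298116 → u ← 0.780000 + 0.48·(-0.298116) = 0.636904
t=0.480000, u=0.636904: f=0.281233 → u ← 0.636904 + 0.48·0.281233 = 0.771896
t=0.960000, u=0.771896: f=0.668046 → u ← 0.771896 + 0.48·0.668046 = 1.092558
u(1.44) ≈ 1.0926

1.0926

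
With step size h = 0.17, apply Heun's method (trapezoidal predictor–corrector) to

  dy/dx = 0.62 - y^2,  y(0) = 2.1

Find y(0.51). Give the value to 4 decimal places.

1.2103

Heun: k1 = f(x_n, y_n); k2 = f(x_n + h, y_n + h·k1); y_{n+1} = y_n + (h/2)·(k1 + k2).
x=0.000000, y=2.100000:
  k1 = f(0.000000, 2.100000) = -3.790000
  k2 = f(0.170000, 1.455700) = -1.499062
  y ← 2.100000 + (0.17/2)·(-3.790000 + (-1.499062)) = 1.650430
x=0.170000, y=1.650430:
  k1 = f(0.170000, 1.650430) = -2.103918
  k2 = f(0.340000, 1.292764) = -1.051238
  y ← 1.650430 + (0.17/2)·(-2.103918 + (-1.051238)) = 1.382241
x=0.340000, y=1.382241:
  k1 = f(0.340000, 1.382241) = -1.290591
  k2 = f(0.510000, 1.162841) = -0.732199
  y ← 1.382241 + (0.17/2)·(-1.290591 + (-0.732199)) = 1.210304
y(0.51) ≈ 1.2103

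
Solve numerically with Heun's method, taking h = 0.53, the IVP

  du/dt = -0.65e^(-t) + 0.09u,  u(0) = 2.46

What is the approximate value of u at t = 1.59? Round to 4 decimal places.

Heun: k1 = f(t_n, u_n); k2 = f(t_n + h, u_n + h·k1); u_{n+1} = u_n + (h/2)·(k1 + k2).
t=0.000000, u=2.460000:
  k1 = f(0.000000, 2.460000) = -0.428600
  k2 = f(0.530000, 2.232842) = -0.181637
  u ← 2.460000 + (0.53/2)·(-0.428600 + (-0.181637)) = 2.298287
t=0.530000, u=2.298287:
  k1 = f(0.530000, 2.298287) = -0.175747
  k2 = f(1.060000, 2.205141) = -0.026734
  u ← 2.298287 + (0.53/2)·(-0.175747 + (-0.026734)) = 2.244630
t=1.060000, u=2.244630:
  k1 = f(1.060000, 2.244630) = -0.023180
  k2 = f(1.590000, 2.232344) = 0.068359
  u ← 2.244630 + (0.53/2)·(-0.023180 + 0.068359) = 2.256602
u(1.59) ≈ 2.2566

2.2566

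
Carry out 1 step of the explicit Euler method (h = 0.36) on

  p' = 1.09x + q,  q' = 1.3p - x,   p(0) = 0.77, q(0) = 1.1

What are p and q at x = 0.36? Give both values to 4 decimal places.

1.1660, 1.4604

Euler on (p,q): p_{n+1} = p_n + h·p', q_{n+1} = q_n + h·q'.
0.000000: (0.770000, 1.100000); f=(1.100000, 1.001000) → (1.166000, 1.460360)
(p(0.36), q(0.36)) ≈ (1.1660, 1.4604)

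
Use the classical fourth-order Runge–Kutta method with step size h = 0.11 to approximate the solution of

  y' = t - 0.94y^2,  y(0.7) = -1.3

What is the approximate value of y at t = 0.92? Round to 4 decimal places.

-1.5336

RK4: k1 = f(t_n, y_n); k2 = f(t_n + h/2, y_n + (h/2)·k1); k3 = f(t_n + h/2, y_n + (h/2)·k2); k4 = f(t_n + h, y_n + h·k3); y_{n+1} = y_n + (h/6)·(k1 + 2k2 + 2k3 + k4).
t=0.700000, y=-1.300000:
  k1 = f(0.700000, -1.300000) = -0.888600
  k2 = f(0.755000, -1.348873) = -0.955291
  k3 = f(0.755000, -1.352541) = -0.964605
  k4 = f(0.810000, -1.406107) = -1.048508
  y ← -1.300000 + (0.11/6)·(k1 + 2k2 + 2k3 + k4) = -1.405910
t=0.810000, y=-1.405910:
  k1 = f(0.810000, -1.405910) = -1.047987
  k2 = f(0.865000, -1.463549) = -1.148458
  k3 = f(0.865000, -1.469075) = -1.163690
  k4 = f(0.920000, -1.533916) = -1.291724
  y ← -1.405910 + (0.11/6)·(k1 + 2k2 + 2k3 + k4) = -1.533583
y(0.92) ≈ -1.5336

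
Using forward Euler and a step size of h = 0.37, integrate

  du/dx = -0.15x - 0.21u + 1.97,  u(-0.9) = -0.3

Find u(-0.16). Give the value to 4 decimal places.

1.2215

Euler: u_{n+1} = u_n + h·f(x_n, u_n).
x=-0.900000, u=-0.300000: f=2.168000 → u ← -0.300000 + 0.37·2.168000 = 0.502160
x=-0.530000, u=0.502160: f=1.944046 → u ← 0.502160 + 0.37·1.944046 = 1.221457
u(-0.16) ≈ 1.2215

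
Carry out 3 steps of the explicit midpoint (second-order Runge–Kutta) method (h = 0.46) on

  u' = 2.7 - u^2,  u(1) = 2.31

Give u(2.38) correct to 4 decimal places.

2.0189

Midpoint: k1 = f(x_n, u_n); k2 = f(x_n + h/2, u_n + (h/2)·k1); u_{n+1} = u_n + h·k2.
x=1.000000, u=2.310000:
  k1 = f(1.000000, 2.310000) = -2.636100
  k2 = f(1.230000, 1.703697) = -0.202583
  u ← 2.310000 + 0.46·(-0.202583) = 2.216812
x=1.460000, u=2.216812:
  k1 = f(1.460000, 2.216812) = -2.214254
  k2 = f(1.690000, 1.707533) = -0.215670
  u ← 2.216812 + 0.46·(-0.215670) = 2.117603
x=1.920000, u=2.117603:
  k1 = f(1.920000, 2.117603) = -1.784245
  k2 = f(2.150000, 1.707227) = -0.214625
  u ← 2.117603 + 0.46·(-0.214625) = 2.018876
u(2.38) ≈ 2.0189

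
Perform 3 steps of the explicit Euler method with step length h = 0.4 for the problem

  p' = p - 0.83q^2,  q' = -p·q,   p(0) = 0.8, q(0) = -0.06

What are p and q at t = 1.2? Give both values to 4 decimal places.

2.1919, -0.0084

Euler on (p,q): p_{n+1} = p_n + h·p', q_{n+1} = q_n + h·q'.
0.000000: (0.800000, -0.060000); f=(0.797012, 0.048000) → (1.118805, -0.040800)
0.400000: (1.118805, -0.040800); f=(1.117423, 0.045647) → (1.565774, -0.022541)
0.800000: (1.565774, -0.022541); f=(1.565352, 0.035294) → (2.191915, -0.008423)
(p(1.2), q(1.2)) ≈ (2.1919, -0.0084)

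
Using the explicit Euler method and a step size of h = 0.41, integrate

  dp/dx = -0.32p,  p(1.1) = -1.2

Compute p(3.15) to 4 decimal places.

Euler: p_{n+1} = p_n + h·f(x_n, p_n).
x=1.100000, p=-1.200000: f=0.384000 → p ← -1.200000 + 0.41·0.384000 = -1.042560
x=1.510000, p=-1.042560: f=0.333619 → p ← -1.042560 + 0.41·0.333619 = -0.905776
x=1.920000, p=-0.905776: f=0.289848 → p ← -0.905776 + 0.41·0.289848 = -0.786938
x=2.330000, p=-0.786938: f=0.251820 → p ← -0.786938 + 0.41·0.251820 = -0.683692
x=2.740000, p=-0.683692: f=0.218781 → p ← -0.683692 + 0.41·0.218781 = -0.593992
p(3.15) ≈ -0.5940

-0.5940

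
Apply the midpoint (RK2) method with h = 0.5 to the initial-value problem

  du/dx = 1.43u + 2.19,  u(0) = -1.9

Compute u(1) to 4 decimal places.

-2.9626

Midpoint: k1 = f(x_n, u_n); k2 = f(x_n + h/2, u_n + (h/2)·k1); u_{n+1} = u_n + h·k2.
x=0.000000, u=-1.900000:
  k1 = f(0.000000, -1.900000) = -0.527000
  k2 = f(0.250000, -2.031750) = -0.715402
  u ← -1.900000 + 0.5·(-0.715402) = -2.257701
x=0.500000, u=-2.257701:
  k1 = f(0.500000, -2.257701) = -1.038513
  k2 = f(0.750000, -2.517329) = -1.409781
  u ← -2.257701 + 0.5·(-1.409781) = -2.962592
u(1) ≈ -2.9626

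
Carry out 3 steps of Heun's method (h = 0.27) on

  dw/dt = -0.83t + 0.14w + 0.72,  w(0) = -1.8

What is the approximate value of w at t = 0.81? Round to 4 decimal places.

Heun: k1 = f(t_n, w_n); k2 = f(t_n + h, w_n + h·k1); w_{n+1} = w_n + (h/2)·(k1 + k2).
t=0.000000, w=-1.800000:
  k1 = f(0.000000, -1.800000) = 0.468000
  k2 = f(0.270000, -1.673640) = 0.261590
  w ← -1.800000 + (0.27/2)·(0.468000 + 0.261590) = -1.701505
t=0.270000, w=-1.701505:
  k1 = f(0.270000, -1.701505) = 0.257689
  k2 = f(0.540000, -1.631929) = 0.043330
  w ← -1.701505 + (0.27/2)·(0.257689 + 0.043330) = -1.660868
t=0.540000, w=-1.660868:
  k1 = f(0.540000, -1.660868) = 0.039279
  k2 = f(0.810000, -1.650263) = -0.183337
  w ← -1.660868 + (0.27/2)·(0.039279 + (-0.183337)) = -1.680316
w(0.81) ≈ -1.6803

-1.6803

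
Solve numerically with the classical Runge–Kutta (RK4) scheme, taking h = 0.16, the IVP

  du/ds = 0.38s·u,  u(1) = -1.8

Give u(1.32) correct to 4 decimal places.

RK4: k1 = f(s_n, u_n); k2 = f(s_n + h/2, u_n + (h/2)·k1); k3 = f(s_n + h/2, u_n + (h/2)·k2); k4 = f(s_n + h, u_n + h·k3); u_{n+1} = u_n + (h/6)·(k1 + 2k2 + 2k3 + k4).
s=1.000000, u=-1.800000:
  k1 = f(1.000000, -1.800000) = -0.684000
  k2 = f(1.080000, -1.854720) = -0.761177
  k3 = f(1.080000, -1.860894) = -0.763711
  k4 = f(1.160000, -1.922194) = -0.847303
  u ← -1.800000 + (0.16/6)·(k1 + 2k2 + 2k3 + k4) = -1.922162
s=1.160000, u=-1.922162:
  k1 = f(1.160000, -1.922162) = -0.847289
  k2 = f(1.240000, -1.989945) = -0.937662
  k3 = f(1.240000, -1.997175) = -0.941069
  k4 = f(1.320000, -2.072733) = -1.039683
  u ← -1.922162 + (0.16/6)·(k1 + 2k2 + 2k3 + k4) = -2.072680
u(1.32) ≈ -2.0727

-2.0727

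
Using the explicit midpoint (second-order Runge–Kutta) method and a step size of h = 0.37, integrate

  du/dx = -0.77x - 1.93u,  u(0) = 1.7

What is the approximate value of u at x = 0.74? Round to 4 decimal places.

Midpoint: k1 = f(x_n, u_n); k2 = f(x_n + h/2, u_n + (h/2)·k1); u_{n+1} = u_n + h·k2.
x=0.000000, u=1.700000:
  k1 = f(0.000000, 1.700000) = -3.281000
  k2 = f(0.185000, 1.093015) = -2.251969
  u ← 1.700000 + 0.37·(-2.251969) = 0.866771
x=0.370000, u=0.866771:
  k1 = f(0.370000, 0.866771) = -1.957769
  k2 = f(0.555000, 0.504584) = -1.401198
  u ← 0.866771 + 0.37·(-1.401198) = 0.348328
u(0.74) ≈ 0.3483

0.3483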